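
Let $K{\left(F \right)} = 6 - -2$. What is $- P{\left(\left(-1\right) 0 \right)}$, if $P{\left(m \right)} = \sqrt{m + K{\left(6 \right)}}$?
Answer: $- 2 \sqrt{2} \approx -2.8284$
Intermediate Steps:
$K{\left(F \right)} = 8$ ($K{\left(F \right)} = 6 + 2 = 8$)
$P{\left(m \right)} = \sqrt{8 + m}$ ($P{\left(m \right)} = \sqrt{m + 8} = \sqrt{8 + m}$)
$- P{\left(\left(-1\right) 0 \right)} = - \sqrt{8 - 0} = - \sqrt{8 + 0} = - \sqrt{8} = - 2 \sqrt{2}$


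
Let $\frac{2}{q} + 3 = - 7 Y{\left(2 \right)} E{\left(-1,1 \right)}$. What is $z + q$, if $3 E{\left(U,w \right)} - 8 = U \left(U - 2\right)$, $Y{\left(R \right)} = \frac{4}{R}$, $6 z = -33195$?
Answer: $- \frac{1803607}{326} \approx -5532.5$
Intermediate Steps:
$z = - \frac{11065}{2}$ ($z = \frac{1}{6} \left(-33195\right) = - \frac{11065}{2} \approx -5532.5$)
$E{\left(U,w \right)} = \frac{8}{3} + \frac{U \left(-2 + U\right)}{3}$ ($E{\left(U,w \right)} = \frac{8}{3} + \frac{U \left(U - 2\right)}{3} = \frac{8}{3} + \frac{U \left(-2 + U\right)}{3}$)
$q = - \frac{6}{163}$ ($q = \frac{2}{-3 + - 7 \cdot \frac{4}{2} \left(\frac{8}{3} - - \frac{2}{3} + \frac{\left(-1\right)^{2}}{3}\right)} = \frac{2}{-3 + - 7 \cdot 4 \cdot \frac{1}{2} \left(\frac{8}{3} + \frac{2}{3} + \frac{1}{3} \cdot 1\right)} = \frac{2}{-3 + \left(-7\right) 2 \left(\frac{8}{3} + \frac{2}{3} + \frac{1}{3}\right)} = \frac{2}{-3 - \frac{154}{3}} = \frac{2}{- \frac{163}{3}} = 2 \left(- \frac{3}{163}\right) = - \frac{6}{163} \approx -0.03681$)
$z + q = - \frac{11065}{2} - \frac{6}{163} = - \frac{1803607}{326}$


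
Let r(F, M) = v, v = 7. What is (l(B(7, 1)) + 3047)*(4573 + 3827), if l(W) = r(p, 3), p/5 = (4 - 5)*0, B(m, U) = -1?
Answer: 25653600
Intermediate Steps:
p = 0 (p = 5*((4 - 5)*0) = 5*(-1*0) = 5*0 = 0)
r(F, M) = 7
l(W) = 7
(l(B(7, 1)) + 3047)*(4573 + 3827) = (7 + 3047)*(4573 + 3827) = 3054*8400 = 25653600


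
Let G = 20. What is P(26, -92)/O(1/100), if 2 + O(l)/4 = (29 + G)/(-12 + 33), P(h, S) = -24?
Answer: -18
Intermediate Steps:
O(l) = 4/3 (O(l) = -8 + 4*((29 + 20)/(-12 + 33)) = -8 + 4*(49/21) = -8 + 4*(49*(1/21)) = -8 + 4*(7/3) = -8 + 28/3 = 4/3)
P(26, -92)/O(1/100) = -24/4/3 = -24*¾ = -18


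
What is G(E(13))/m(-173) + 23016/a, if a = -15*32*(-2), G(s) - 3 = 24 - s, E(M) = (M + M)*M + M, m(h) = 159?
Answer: 46507/2120 ≈ 21.937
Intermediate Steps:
E(M) = M + 2*M² (E(M) = (2*M)*M + M = 2*M² + M = M + 2*M²)
G(s) = 27 - s (G(s) = 3 + (24 - s) = 27 - s)
a = 960 (a = -480*(-2) = 960)
G(E(13))/m(-173) + 23016/a = (27 - 13*(1 + 2*13))/159 + 23016/960 = (27 - 13*(1 + 26))*(1/159) + 23016*(1/960) = (27 - 13*27)*(1/159) + 959/40 = (27 - 1*351)*(1/159) + 959/40 = (27 - 351)*(1/159) + 959/40 = -324*1/159 + 959/40 = -108/53 + 959/40 = 46507/2120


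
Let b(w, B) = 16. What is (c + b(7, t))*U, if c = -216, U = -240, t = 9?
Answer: 48000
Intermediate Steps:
(c + b(7, t))*U = (-216 + 16)*(-240) = -200*(-240) = 48000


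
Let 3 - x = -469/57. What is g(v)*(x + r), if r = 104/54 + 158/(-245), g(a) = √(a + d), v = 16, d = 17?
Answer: 1572206*√33/125685 ≈ 71.859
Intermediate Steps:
g(a) = √(17 + a) (g(a) = √(a + 17) = √(17 + a))
r = 8474/6615 (r = 104*(1/54) + 158*(-1/245) = 52/27 - 158/245 = 8474/6615 ≈ 1.2810)
x = 640/57 (x = 3 - (-469)/57 = 3 - 1*(-469/57) = 3 + 469/57 = 640/57 ≈ 11.228)
g(v)*(x + r) = √(17 + 16)*(640/57 + 8474/6615) = √33*(1572206/125685) = 1572206*√33/125685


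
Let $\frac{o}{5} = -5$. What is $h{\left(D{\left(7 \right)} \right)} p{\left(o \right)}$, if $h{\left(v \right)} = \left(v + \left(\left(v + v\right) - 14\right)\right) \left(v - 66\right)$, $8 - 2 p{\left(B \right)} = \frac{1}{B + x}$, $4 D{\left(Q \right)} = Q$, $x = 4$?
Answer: $\frac{217165}{96} \approx 2262.1$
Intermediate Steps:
$o = -25$ ($o = 5 \left(-5\right) = -25$)
$D{\left(Q \right)} = \frac{Q}{4}$
$p{\left(B \right)} = 4 - \frac{1}{2 \left(4 + B\right)}$ ($p{\left(B \right)} = 4 - \frac{1}{2 \left(B + 4\right)} = 4 - \frac{1}{2 \left(4 + B\right)}$)
$h{\left(v \right)} = \left(-66 + v\right) \left(-14 + 3 v\right)$ ($h{\left(v \right)} = \left(v + \left(2 v - 14\right)\right) \left(-66 + v\right) = \left(v + \left(-14 + 2 v\right)\right) \left(-66 + v\right) = \left(-14 + 3 v\right) \left(-66 + v\right) = \left(-66 + v\right) \left(-14 + 3 v\right)$)
$h{\left(D{\left(7 \right)} \right)} p{\left(o \right)} = \left(924 - 212 \cdot \frac{1}{4} \cdot 7 + 3 \left(\frac{1}{4} \cdot 7\right)^{2}\right) \frac{31 + 8 \left(-25\right)}{2 \left(4 - 25\right)} = \left(924 - 371 + 3 \left(\frac{7}{4}\right)^{2}\right) \frac{31 - 200}{2 \left(-21\right)} = \left(924 - 371 + 3 \cdot \frac{49}{16}\right) \frac{1}{2} \left(- \frac{1}{21}\right) \left(-169\right) = \left(924 - 371 + \frac{147}{16}\right) \frac{169}{42} = \frac{8995}{16} \cdot \frac{169}{42} = \frac{217165}{96}$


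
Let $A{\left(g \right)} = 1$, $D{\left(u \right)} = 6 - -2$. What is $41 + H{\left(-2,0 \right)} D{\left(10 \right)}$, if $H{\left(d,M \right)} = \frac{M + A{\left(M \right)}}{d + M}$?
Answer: $37$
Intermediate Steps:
$D{\left(u \right)} = 8$ ($D{\left(u \right)} = 6 + 2 = 8$)
$H{\left(d,M \right)} = \frac{1 + M}{M + d}$ ($H{\left(d,M \right)} = \frac{M + 1}{d + M} = \frac{1 + M}{M + d}$)
$41 + H{\left(-2,0 \right)} D{\left(10 \right)} = 41 + \frac{1 + 0}{0 - 2} \cdot 8 = 41 + \frac{1}{-2} \cdot 1 \cdot 8 = 41 + \left(- \frac{1}{2}\right) 1 \cdot 8 = 41 - 4 = 37$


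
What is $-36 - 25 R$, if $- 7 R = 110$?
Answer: $\frac{2498}{7} \approx 356.86$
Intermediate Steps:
$R = - \frac{110}{7}$ ($R = \left(- \frac{1}{7}\right) 110 = - \frac{110}{7} \approx -15.714$)
$-36 - 25 R = -36 - - \frac{2750}{7} = -36 + \frac{2750}{7} = \frac{2498}{7}$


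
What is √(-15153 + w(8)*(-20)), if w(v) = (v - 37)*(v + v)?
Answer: I*√5873 ≈ 76.635*I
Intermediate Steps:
w(v) = 2*v*(-37 + v) (w(v) = (-37 + v)*(2*v) = 2*v*(-37 + v))
√(-15153 + w(8)*(-20)) = √(-15153 + (2*8*(-37 + 8))*(-20)) = √(-15153 + (2*8*(-29))*(-20)) = √(-15153 - 464*(-20)) = √(-15153 + 9280) = √(-5873) = I*√5873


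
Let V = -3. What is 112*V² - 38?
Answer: 970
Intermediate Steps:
112*V² - 38 = 112*(-3)² - 38 = 112*9 - 38 = 1008 - 38 = 970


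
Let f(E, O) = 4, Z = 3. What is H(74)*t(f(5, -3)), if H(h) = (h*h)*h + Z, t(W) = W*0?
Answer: 0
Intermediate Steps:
t(W) = 0
H(h) = 3 + h³ (H(h) = (h*h)*h + 3 = h²*h + 3 = h³ + 3 = 3 + h³)
H(74)*t(f(5, -3)) = (3 + 74³)*0 = (3 + 405224)*0 = 405227*0 = 0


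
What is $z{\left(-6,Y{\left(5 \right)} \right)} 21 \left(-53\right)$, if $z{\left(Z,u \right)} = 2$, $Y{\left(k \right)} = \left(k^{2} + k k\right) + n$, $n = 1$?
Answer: $-2226$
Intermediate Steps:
$Y{\left(k \right)} = 1 + 2 k^{2}$ ($Y{\left(k \right)} = \left(k^{2} + k k\right) + 1 = \left(k^{2} + k^{2}\right) + 1 = 2 k^{2} + 1 = 1 + 2 k^{2}$)
$z{\left(-6,Y{\left(5 \right)} \right)} 21 \left(-53\right) = 2 \cdot 21 \left(-53\right) = 2 \left(-1113\right) = -2226$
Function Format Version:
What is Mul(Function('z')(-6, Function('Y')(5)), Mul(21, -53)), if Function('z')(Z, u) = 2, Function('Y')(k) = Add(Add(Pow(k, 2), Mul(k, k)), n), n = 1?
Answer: -2226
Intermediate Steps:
Function('Y')(k) = Add(1, Mul(2, Pow(k, 2))) (Function('Y')(k) = Add(Add(Pow(k, 2), Mul(k, k)), 1) = Add(Add(Pow(k, 2), Pow(k, 2)), 1) = Add(Mul(2, Pow(k, 2)), 1) = Add(1, Mul(2, Pow(k, 2))))
Mul(Function('z')(-6, Function('Y')(5)), Mul(21, -53)) = Mul(2, Mul(21, -53)) = Mul(2, -1113) = -2226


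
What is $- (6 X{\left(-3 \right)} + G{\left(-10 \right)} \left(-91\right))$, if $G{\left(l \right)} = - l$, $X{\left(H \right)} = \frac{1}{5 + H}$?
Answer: $907$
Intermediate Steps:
$- (6 X{\left(-3 \right)} + G{\left(-10 \right)} \left(-91\right)) = - (\frac{6}{5 - 3} + \left(-1\right) \left(-10\right) \left(-91\right)) = - (\frac{6}{2} + 10 \left(-91\right)) = - (6 \cdot \frac{1}{2} - 910) = - (3 - 910) = \left(-1\right) \left(-907\right) = 907$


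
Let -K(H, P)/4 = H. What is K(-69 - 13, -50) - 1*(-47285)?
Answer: 47613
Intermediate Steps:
K(H, P) = -4*H
K(-69 - 13, -50) - 1*(-47285) = -4*(-69 - 13) - 1*(-47285) = -4*(-82) + 47285 = 328 + 47285 = 47613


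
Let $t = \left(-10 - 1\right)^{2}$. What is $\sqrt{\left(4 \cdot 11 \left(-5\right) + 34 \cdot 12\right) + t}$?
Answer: $\sqrt{309} \approx 17.578$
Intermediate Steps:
$t = 121$ ($t = \left(-10 + \left(-10 + 9\right)\right)^{2} = \left(-10 - 1\right)^{2} = \left(-11\right)^{2} = 121$)
$\sqrt{\left(4 \cdot 11 \left(-5\right) + 34 \cdot 12\right) + t} = \sqrt{\left(4 \cdot 11 \left(-5\right) + 34 \cdot 12\right) + 121} = \sqrt{\left(44 \left(-5\right) + 408\right) + 121} = \sqrt{\left(-220 + 408\right) + 121} = \sqrt{188 + 121} = \sqrt{309}$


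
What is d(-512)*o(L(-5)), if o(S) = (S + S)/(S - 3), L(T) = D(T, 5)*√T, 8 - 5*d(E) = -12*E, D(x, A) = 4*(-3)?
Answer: -49088*√5/(-5*I + 20*√5) ≈ -2424.1 - 271.02*I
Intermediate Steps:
D(x, A) = -12
d(E) = 8/5 + 12*E/5 (d(E) = 8/5 - (-12)*E/5 = 8/5 + 12*E/5)
L(T) = -12*√T
o(S) = 2*S/(-3 + S) (o(S) = (2*S)/(-3 + S) = 2*S/(-3 + S))
d(-512)*o(L(-5)) = (8/5 + (12/5)*(-512))*(2*(-12*I*√5)/(-3 - 12*I*√5)) = (8/5 - 6144/5)*(2*(-12*I*√5)/(-3 - 12*I*√5)) = -12272*(-12*I*√5)/(5*(-3 - 12*I*√5)) = -(-147264)*I*√5/(5*(-3 - 12*I*√5)) = 147264*I*√5/(5*(-3 - 12*I*√5))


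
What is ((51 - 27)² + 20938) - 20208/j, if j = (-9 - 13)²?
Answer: 2598142/121 ≈ 21472.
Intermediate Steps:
j = 484 (j = (-22)² = 484)
((51 - 27)² + 20938) - 20208/j = ((51 - 27)² + 20938) - 20208/484 = (24² + 20938) - 20208*1/484 = (576 + 20938) - 5052/121 = 21514 - 5052/121 = 2598142/121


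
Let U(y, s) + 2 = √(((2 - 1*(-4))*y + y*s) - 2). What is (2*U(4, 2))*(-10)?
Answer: 40 - 20*√30 ≈ -69.545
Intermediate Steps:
U(y, s) = -2 + √(-2 + 6*y + s*y) (U(y, s) = -2 + √(((2 - 1*(-4))*y + y*s) - 2) = -2 + √(((2 + 4)*y + s*y) - 2) = -2 + √((6*y + s*y) - 2) = -2 + √(-2 + 6*y + s*y))
(2*U(4, 2))*(-10) = (2*(-2 + √(-2 + 6*4 + 2*4)))*(-10) = (2*(-2 + √(-2 + 24 + 8)))*(-10) = (2*(-2 + √30))*(-10) = (-4 + 2*√30)*(-10) = 40 - 20*√30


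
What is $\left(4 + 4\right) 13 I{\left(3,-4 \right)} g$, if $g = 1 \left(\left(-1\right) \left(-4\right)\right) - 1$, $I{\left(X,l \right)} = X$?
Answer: $936$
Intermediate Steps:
$g = 3$ ($g = 1 \cdot 4 - 1 = 4 - 1 = 3$)
$\left(4 + 4\right) 13 I{\left(3,-4 \right)} g = \left(4 + 4\right) 13 \cdot 3 \cdot 3 = 8 \cdot 13 \cdot 3 \cdot 3 = 104 \cdot 3 \cdot 3 = 312 \cdot 3 = 936$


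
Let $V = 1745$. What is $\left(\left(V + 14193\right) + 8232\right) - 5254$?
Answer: $18916$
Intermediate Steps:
$\left(\left(V + 14193\right) + 8232\right) - 5254 = \left(\left(1745 + 14193\right) + 8232\right) - 5254 = \left(15938 + 8232\right) - 5254 = 24170 - 5254 = 18916$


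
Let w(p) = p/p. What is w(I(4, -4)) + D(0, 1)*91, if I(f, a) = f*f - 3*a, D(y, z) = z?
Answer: 92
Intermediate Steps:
I(f, a) = f**2 - 3*a
w(p) = 1
w(I(4, -4)) + D(0, 1)*91 = 1 + 1*91 = 1 + 91 = 92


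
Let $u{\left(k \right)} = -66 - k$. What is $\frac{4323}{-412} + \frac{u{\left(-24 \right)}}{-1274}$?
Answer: $- \frac{392157}{37492} \approx -10.46$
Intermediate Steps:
$\frac{4323}{-412} + \frac{u{\left(-24 \right)}}{-1274} = \frac{4323}{-412} + \frac{-66 - -24}{-1274} = 4323 \left(- \frac{1}{412}\right) + \left(-66 + 24\right) \left(- \frac{1}{1274}\right) = - \frac{4323}{412} - - \frac{3}{91} = - \frac{4323}{412} + \frac{3}{91} = - \frac{392157}{37492}$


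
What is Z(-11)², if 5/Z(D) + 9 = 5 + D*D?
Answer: 25/13689 ≈ 0.0018263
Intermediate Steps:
Z(D) = 5/(-4 + D²) (Z(D) = 5/(-9 + (5 + D*D)) = 5/(-9 + (5 + D²)) = 5/(-4 + D²))
Z(-11)² = (5/(-4 + (-11)²))² = (5/(-4 + 121))² = (5/117)² = 25/13689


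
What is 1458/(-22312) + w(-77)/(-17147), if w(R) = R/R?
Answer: -12511319/191291932 ≈ -0.065404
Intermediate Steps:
w(R) = 1
1458/(-22312) + w(-77)/(-17147) = 1458/(-22312) + 1/(-17147) = 1458*(-1/22312) + 1*(-1/17147) = -729/11156 - 1/17147 = -12511319/191291932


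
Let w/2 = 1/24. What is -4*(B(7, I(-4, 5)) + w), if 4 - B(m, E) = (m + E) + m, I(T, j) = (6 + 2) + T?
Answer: 167/3 ≈ 55.667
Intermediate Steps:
I(T, j) = 8 + T
w = 1/12 (w = 2/24 = 2*(1/24) = 1/12 ≈ 0.083333)
B(m, E) = 4 - E - 2*m (B(m, E) = 4 - ((m + E) + m) = 4 - ((E + m) + m) = 4 - (E + 2*m) = 4 + (-E - 2*m) = 4 - E - 2*m)
-4*(B(7, I(-4, 5)) + w) = -4*((4 - (8 - 4) - 2*7) + 1/12) = -4*((4 - 1*4 - 14) + 1/12) = -4*((4 - 4 - 14) + 1/12) = -4*(-14 + 1/12) = -4*(-167/12) = 167/3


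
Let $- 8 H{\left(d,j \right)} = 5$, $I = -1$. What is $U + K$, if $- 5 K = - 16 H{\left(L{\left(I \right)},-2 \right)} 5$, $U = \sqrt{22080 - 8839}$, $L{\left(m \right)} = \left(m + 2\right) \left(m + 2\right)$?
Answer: $-10 + \sqrt{13241} \approx 105.07$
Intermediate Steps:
$L{\left(m \right)} = \left(2 + m\right)^{2}$ ($L{\left(m \right)} = \left(2 + m\right) \left(2 + m\right) = \left(2 + m\right)^{2}$)
$H{\left(d,j \right)} = - \frac{5}{8}$ ($H{\left(d,j \right)} = \left(- \frac{1}{8}\right) 5 = - \frac{5}{8}$)
$U = \sqrt{13241} \approx 115.07$
$K = -10$ ($K = - \frac{\left(-16\right) \left(- \frac{5}{8}\right) 5}{5} = - \frac{10 \cdot 5}{5} = \left(- \frac{1}{5}\right) 50 = -10$)
$U + K = \sqrt{13241} - 10 = -10 + \sqrt{13241}$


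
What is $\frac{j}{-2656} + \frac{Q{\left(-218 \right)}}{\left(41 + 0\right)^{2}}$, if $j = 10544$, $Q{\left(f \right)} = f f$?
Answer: $\frac{6781205}{279046} \approx 24.301$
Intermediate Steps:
$Q{\left(f \right)} = f^{2}$
$\frac{j}{-2656} + \frac{Q{\left(-218 \right)}}{\left(41 + 0\right)^{2}} = \frac{10544}{-2656} + \frac{\left(-218\right)^{2}}{\left(41 + 0\right)^{2}} = 10544 \left(- \frac{1}{2656}\right) + \frac{47524}{41^{2}} = - \frac{659}{166} + \frac{47524}{1681} = \frac{6781205}{279046}$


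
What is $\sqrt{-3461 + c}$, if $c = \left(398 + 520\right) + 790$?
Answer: $i \sqrt{1753} \approx 41.869 i$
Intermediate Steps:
$c = 1708$ ($c = 918 + 790 = 1708$)
$\sqrt{-3461 + c} = \sqrt{-3461 + 1708} = \sqrt{-1753} = i \sqrt{1753}$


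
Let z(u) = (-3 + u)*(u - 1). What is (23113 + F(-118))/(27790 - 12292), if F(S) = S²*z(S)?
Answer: 22279421/1722 ≈ 12938.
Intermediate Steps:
z(u) = (-1 + u)*(-3 + u) (z(u) = (-3 + u)*(-1 + u) = (-1 + u)*(-3 + u))
F(S) = S²*(3 + S² - 4*S)
(23113 + F(-118))/(27790 - 12292) = (23113 + (-118)²*(3 + (-118)² - 4*(-118)))/(27790 - 12292) = (23113 + 13924*(3 + 13924 + 472))/15498 = (23113 + 13924*14399)*(1/15498) = (23113 + 200491676)*(1/15498) = 200514789*(1/15498) = 22279421/1722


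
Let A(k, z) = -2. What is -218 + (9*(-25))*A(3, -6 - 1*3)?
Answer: 232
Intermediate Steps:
-218 + (9*(-25))*A(3, -6 - 1*3) = -218 + (9*(-25))*(-2) = -218 - 225*(-2) = -218 + 450 = 232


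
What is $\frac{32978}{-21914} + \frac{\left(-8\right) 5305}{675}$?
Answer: $- \frac{95229031}{1479195} \approx -64.379$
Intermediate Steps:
$\frac{32978}{-21914} + \frac{\left(-8\right) 5305}{675} = 32978 \left(- \frac{1}{21914}\right) - \frac{8488}{135} = - \frac{16489}{10957} - \frac{8488}{135} = - \frac{95229031}{1479195}$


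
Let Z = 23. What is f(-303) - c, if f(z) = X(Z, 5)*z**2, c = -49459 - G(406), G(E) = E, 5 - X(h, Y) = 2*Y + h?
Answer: -2520787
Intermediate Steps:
X(h, Y) = 5 - h - 2*Y (X(h, Y) = 5 - (2*Y + h) = 5 - (h + 2*Y) = 5 + (-h - 2*Y) = 5 - h - 2*Y)
c = -49865 (c = -49459 - 1*406 = -49459 - 406 = -49865)
f(z) = -28*z**2 (f(z) = (5 - 1*23 - 2*5)*z**2 = (5 - 23 - 10)*z**2 = -28*z**2)
f(-303) - c = -28*(-303)**2 - 1*(-49865) = -28*91809 + 49865 = -2570652 + 49865 = -2520787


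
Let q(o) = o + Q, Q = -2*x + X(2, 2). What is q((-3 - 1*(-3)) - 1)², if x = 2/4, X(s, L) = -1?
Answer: 9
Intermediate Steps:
x = ½ (x = 2*(¼) = ½ ≈ 0.50000)
Q = -2 (Q = -2*½ - 1 = -1 - 1 = -2)
q(o) = -2 + o (q(o) = o - 2 = -2 + o)
q((-3 - 1*(-3)) - 1)² = (-2 + ((-3 - 1*(-3)) - 1))² = (-2 + ((-3 + 3) - 1))² = (-2 + (0 - 1))² = (-2 - 1)² = (-3)² = 9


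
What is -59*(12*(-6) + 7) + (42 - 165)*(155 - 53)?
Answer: -8711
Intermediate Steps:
-59*(12*(-6) + 7) + (42 - 165)*(155 - 53) = -59*(-72 + 7) - 123*102 = -59*(-65) - 12546 = 3835 - 12546 = -8711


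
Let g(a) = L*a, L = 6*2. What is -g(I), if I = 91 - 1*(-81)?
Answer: -2064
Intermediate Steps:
L = 12
I = 172 (I = 91 + 81 = 172)
g(a) = 12*a
-g(I) = -12*172 = -1*2064 = -2064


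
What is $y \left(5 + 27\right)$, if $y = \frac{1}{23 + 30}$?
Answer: $\frac{32}{53} \approx 0.60377$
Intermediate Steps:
$y = \frac{1}{53} \approx 0.018868$
$y \left(5 + 27\right) = \frac{5 + 27}{53} = \frac{1}{53} \cdot 32 = \frac{32}{53}$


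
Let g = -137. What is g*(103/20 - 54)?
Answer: 133849/20 ≈ 6692.5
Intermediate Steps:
g*(103/20 - 54) = -137*(103/20 - 54) = -137*(-977/20) = 133849/20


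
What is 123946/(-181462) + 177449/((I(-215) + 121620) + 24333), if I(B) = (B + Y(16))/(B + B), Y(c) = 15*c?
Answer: 606728585565/1138851247643 ≈ 0.53275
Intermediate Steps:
I(B) = (240 + B)/(2*B) (I(B) = (B + 15*16)/(B + B) = (B + 240)/((2*B)) = (240 + B)*(1/(2*B)) = (240 + B)/(2*B))
123946/(-181462) + 177449/((I(-215) + 121620) + 24333) = 123946/(-181462) + 177449/(((½)*(240 - 215)/(-215) + 121620) + 24333) = 123946*(-1/181462) + 177449/(((½)*(-1/215)*25 + 121620) + 24333) = -61973/90731 + 177449/((-5/86 + 121620) + 24333) = -61973/90731 + 177449/(10459315/86 + 24333) = -61973/90731 + 177449/(12551953/86) = -61973/90731 + 177449*(86/12551953) = -61973/90731 + 15260614/12551953 = 606728585565/1138851247643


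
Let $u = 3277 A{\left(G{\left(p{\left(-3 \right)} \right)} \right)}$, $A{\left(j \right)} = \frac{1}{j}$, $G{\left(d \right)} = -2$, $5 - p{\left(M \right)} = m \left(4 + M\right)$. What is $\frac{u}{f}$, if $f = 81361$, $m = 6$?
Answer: $- \frac{3277}{162722} \approx -0.020139$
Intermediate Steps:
$p{\left(M \right)} = -19 - 6 M$ ($p{\left(M \right)} = 5 - 6 \left(4 + M\right) = 5 - \left(24 + 6 M\right) = -19 - 6 M$)
$u = - \frac{3277}{2}$ ($u = \frac{3277}{-2} = 3277 \left(- \frac{1}{2}\right) = - \frac{3277}{2} \approx -1638.5$)
$\frac{u}{f} = - \frac{3277}{2 \cdot 81361} = \left(- \frac{3277}{2}\right) \frac{1}{81361} = - \frac{3277}{162722}$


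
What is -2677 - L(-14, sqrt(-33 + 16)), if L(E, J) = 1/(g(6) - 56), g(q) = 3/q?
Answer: -297145/111 ≈ -2677.0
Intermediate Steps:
L(E, J) = -2/111 (L(E, J) = 1/(3/6 - 56) = 1/(3*(1/6) - 56) = 1/(1/2 - 56) = 1/(-111/2) = -2/111)
-2677 - L(-14, sqrt(-33 + 16)) = -2677 - 1*(-2/111) = -2677 + 2/111 = -297145/111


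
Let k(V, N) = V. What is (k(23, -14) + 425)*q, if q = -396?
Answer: -177408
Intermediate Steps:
(k(23, -14) + 425)*q = (23 + 425)*(-396) = 448*(-396) = -177408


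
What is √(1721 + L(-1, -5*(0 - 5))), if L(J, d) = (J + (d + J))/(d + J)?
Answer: 17*√858/12 ≈ 41.496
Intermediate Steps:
L(J, d) = (d + 2*J)/(J + d) (L(J, d) = (J + (J + d))/(J + d) = (d + 2*J)/(J + d))
√(1721 + L(-1, -5*(0 - 5))) = √(1721 + (-5*(0 - 5) + 2*(-1))/(-1 - 5*(0 - 5))) = √(1721 + (-5*(-5) - 2)/(-1 - 5*(-5))) = √(1721 + (25 - 2)/(-1 + 25)) = √(1721 + 23/24) = √(41327/24) = 17*√858/12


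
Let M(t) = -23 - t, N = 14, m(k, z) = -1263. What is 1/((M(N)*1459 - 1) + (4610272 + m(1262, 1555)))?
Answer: 1/4555025 ≈ 2.1954e-7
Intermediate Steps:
1/((M(N)*1459 - 1) + (4610272 + m(1262, 1555))) = 1/(((-23 - 1*14)*1459 - 1) + (4610272 - 1263)) = 1/(((-23 - 14)*1459 - 1) + 4609009) = 1/((-37*1459 - 1) + 4609009) = 1/((-53983 - 1) + 4609009) = 1/(-53984 + 4609009) = 1/4555025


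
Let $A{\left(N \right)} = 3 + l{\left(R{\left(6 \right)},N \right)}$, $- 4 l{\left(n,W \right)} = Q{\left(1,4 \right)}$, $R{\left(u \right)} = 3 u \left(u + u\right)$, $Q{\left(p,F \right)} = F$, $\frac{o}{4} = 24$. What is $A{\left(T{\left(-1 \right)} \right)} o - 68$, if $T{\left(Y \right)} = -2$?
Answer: $124$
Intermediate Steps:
$o = 96$ ($o = 4 \cdot 24 = 96$)
$R{\left(u \right)} = 6 u^{2}$ ($R{\left(u \right)} = 3 u 2 u = 6 u^{2}$)
$l{\left(n,W \right)} = -1$ ($l{\left(n,W \right)} = \left(- \frac{1}{4}\right) 4 = -1$)
$A{\left(N \right)} = 2$ ($A{\left(N \right)} = 3 - 1 = 2$)
$A{\left(T{\left(-1 \right)} \right)} o - 68 = 2 \cdot 96 - 68 = 192 - 68 = 124$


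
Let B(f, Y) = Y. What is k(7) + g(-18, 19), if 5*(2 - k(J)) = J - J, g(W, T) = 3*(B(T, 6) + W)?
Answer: -34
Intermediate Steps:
g(W, T) = 18 + 3*W (g(W, T) = 3*(6 + W) = 18 + 3*W)
k(J) = 2 (k(J) = 2 - (J - J)/5 = 2 - ⅕*0 = 2 + 0 = 2)
k(7) + g(-18, 19) = 2 + (18 + 3*(-18)) = 2 + (18 - 54) = 2 - 36 = -34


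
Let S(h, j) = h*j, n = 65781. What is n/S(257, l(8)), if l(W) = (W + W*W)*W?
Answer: 7309/16448 ≈ 0.44437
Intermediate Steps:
l(W) = W*(W + W²) (l(W) = (W + W²)*W = W*(W + W²))
n/S(257, l(8)) = 65781/((257*(8²*(1 + 8)))) = 65781/((257*(64*9))) = 65781/((257*576)) = 65781/148032 = 65781*(1/148032) = 7309/16448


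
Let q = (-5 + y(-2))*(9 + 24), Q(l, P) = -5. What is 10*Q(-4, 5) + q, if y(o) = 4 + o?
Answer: -149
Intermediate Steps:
q = -99 (q = (-5 + (4 - 2))*(9 + 24) = (-5 + 2)*33 = -3*33 = -99)
10*Q(-4, 5) + q = 10*(-5) - 99 = -50 - 99 = -149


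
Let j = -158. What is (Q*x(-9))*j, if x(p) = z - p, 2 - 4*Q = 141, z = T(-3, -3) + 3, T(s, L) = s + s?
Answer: 32943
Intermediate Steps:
T(s, L) = 2*s
z = -3 (z = 2*(-3) + 3 = -6 + 3 = -3)
Q = -139/4 (Q = 1/2 - 1/4*141 = 1/2 - 141/4 = -139/4 ≈ -34.750)
x(p) = -3 - p
(Q*x(-9))*j = -139*(-3 - 1*(-9))/4*(-158) = -139*(-3 + 9)/4*(-158) = -139/4*6*(-158) = -417/2*(-158) = 32943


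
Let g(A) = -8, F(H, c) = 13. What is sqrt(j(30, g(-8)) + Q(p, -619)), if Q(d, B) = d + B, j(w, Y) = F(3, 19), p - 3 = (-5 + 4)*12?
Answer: I*sqrt(615) ≈ 24.799*I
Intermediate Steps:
p = -9 (p = 3 + (-5 + 4)*12 = 3 - 1*12 = 3 - 12 = -9)
j(w, Y) = 13
Q(d, B) = B + d
sqrt(j(30, g(-8)) + Q(p, -619)) = sqrt(13 + (-619 - 9)) = sqrt(13 - 628) = sqrt(-615) = I*sqrt(615)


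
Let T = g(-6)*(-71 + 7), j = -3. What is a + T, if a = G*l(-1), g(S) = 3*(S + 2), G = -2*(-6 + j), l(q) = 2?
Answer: 804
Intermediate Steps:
G = 18 (G = -2*(-6 - 3) = -2*(-9) = 18)
g(S) = 6 + 3*S (g(S) = 3*(2 + S) = 6 + 3*S)
a = 36 (a = 18*2 = 36)
T = 768 (T = (6 + 3*(-6))*(-71 + 7) = (6 - 18)*(-64) = -12*(-64) = 768)
a + T = 36 + 768 = 804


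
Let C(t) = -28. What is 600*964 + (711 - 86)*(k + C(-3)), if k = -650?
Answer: 154650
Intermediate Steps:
600*964 + (711 - 86)*(k + C(-3)) = 600*964 + (711 - 86)*(-650 - 28) = 578400 + 625*(-678) = 578400 - 423750 = 154650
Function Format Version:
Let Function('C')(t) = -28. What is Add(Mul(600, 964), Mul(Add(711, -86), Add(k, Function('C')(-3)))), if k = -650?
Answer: 154650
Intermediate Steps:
Add(Mul(600, 964), Mul(Add(711, -86), Add(k, Function('C')(-3)))) = Add(Mul(600, 964), Mul(Add(711, -86), Add(-650, -28))) = Add(578400, Mul(625, -678)) = Add(578400, -423750) = 154650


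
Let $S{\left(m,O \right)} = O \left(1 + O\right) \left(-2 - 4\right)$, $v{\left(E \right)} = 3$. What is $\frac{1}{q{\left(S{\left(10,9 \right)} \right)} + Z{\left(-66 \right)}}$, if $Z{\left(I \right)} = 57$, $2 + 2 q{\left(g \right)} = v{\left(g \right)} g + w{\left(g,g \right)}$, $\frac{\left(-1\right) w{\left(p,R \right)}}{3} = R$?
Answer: $\frac{1}{56} \approx 0.017857$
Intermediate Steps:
$w{\left(p,R \right)} = - 3 R$
$S{\left(m,O \right)} = - 6 O \left(1 + O\right)$ ($S{\left(m,O \right)} = O \left(1 + O\right) \left(-6\right) = - 6 O \left(1 + O\right)$)
$q{\left(g \right)} = -1$ ($q{\left(g \right)} = -1 + \frac{3 g - 3 g}{2} = -1 + \frac{1}{2} \cdot 0 = -1 + 0 = -1$)
$\frac{1}{q{\left(S{\left(10,9 \right)} \right)} + Z{\left(-66 \right)}} = \frac{1}{-1 + 57} = \frac{1}{56}$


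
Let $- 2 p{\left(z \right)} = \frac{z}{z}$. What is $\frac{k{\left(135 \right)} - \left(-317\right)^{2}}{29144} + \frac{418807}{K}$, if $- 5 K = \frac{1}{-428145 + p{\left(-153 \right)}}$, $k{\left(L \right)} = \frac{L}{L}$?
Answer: $\frac{6532275409980833}{7286} \approx 8.9655 \cdot 10^{11}$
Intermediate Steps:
$p{\left(z \right)} = - \frac{1}{2}$ ($p{\left(z \right)} = - \frac{z \frac{1}{z}}{2} = \left(- \frac{1}{2}\right) 1 = - \frac{1}{2}$)
$k{\left(L \right)} = 1$
$K = \frac{2}{4281455}$ ($K = - \frac{1}{5 \left(-428145 - \frac{1}{2}\right)} = - \frac{1}{5 \left(- \frac{856291}{2}\right)} = \left(- \frac{1}{5}\right) \left(- \frac{2}{856291}\right) = \frac{2}{4281455} \approx 4.6713 \cdot 10^{-7}$)
$\frac{k{\left(135 \right)} - \left(-317\right)^{2}}{29144} + \frac{418807}{K} = \frac{1 - \left(-317\right)^{2}}{29144} + \frac{418807}{\frac{2}{4281455}} = \left(1 - 100489\right) \frac{1}{29144} + 418807 \cdot \frac{4281455}{2} = \left(1 - 100489\right) \frac{1}{29144} + \frac{1793103324185}{2} = \left(-100488\right) \frac{1}{29144} + \frac{1793103324185}{2} = - \frac{12561}{3643} + \frac{1793103324185}{2} = \frac{6532275409980833}{7286}$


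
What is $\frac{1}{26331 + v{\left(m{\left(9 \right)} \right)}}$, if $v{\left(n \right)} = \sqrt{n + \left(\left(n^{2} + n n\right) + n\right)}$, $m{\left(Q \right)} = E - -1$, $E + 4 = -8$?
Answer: $\frac{26331}{693321341} - \frac{2 \sqrt{55}}{693321341} \approx 3.7957 \cdot 10^{-5}$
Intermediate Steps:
$E = -12$ ($E = -4 - 8 = -12$)
$m{\left(Q \right)} = -11$ ($m{\left(Q \right)} = -12 - -1 = -12 + 1 = -11$)
$v{\left(n \right)} = \sqrt{2 n + 2 n^{2}}$ ($v{\left(n \right)} = \sqrt{n + \left(\left(n^{2} + n^{2}\right) + n\right)} = \sqrt{n + \left(2 n^{2} + n\right)} = \sqrt{n + \left(n + 2 n^{2}\right)} = \sqrt{2 n + 2 n^{2}}$)
$\frac{1}{26331 + v{\left(m{\left(9 \right)} \right)}} = \frac{1}{26331 + \sqrt{2} \sqrt{- 11 \left(1 - 11\right)}} = \frac{1}{26331 + \sqrt{2} \sqrt{\left(-11\right) \left(-10\right)}} = \frac{1}{26331 + \sqrt{2} \sqrt{110}} = \frac{1}{26331 + 2 \sqrt{55}}$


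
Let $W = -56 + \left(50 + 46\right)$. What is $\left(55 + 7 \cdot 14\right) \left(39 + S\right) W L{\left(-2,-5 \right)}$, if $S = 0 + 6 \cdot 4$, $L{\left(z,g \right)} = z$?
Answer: $-771120$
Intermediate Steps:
$S = 24$ ($S = 0 + 24 = 24$)
$W = 40$ ($W = -56 + 96 = 40$)
$\left(55 + 7 \cdot 14\right) \left(39 + S\right) W L{\left(-2,-5 \right)} = \left(55 + 7 \cdot 14\right) \left(39 + 24\right) 40 \left(-2\right) = \left(55 + 98\right) 63 \cdot 40 \left(-2\right) = 153 \cdot 63 \cdot 40 \left(-2\right) = 9639 \cdot 40 \left(-2\right) = 385560 \left(-2\right) = -771120$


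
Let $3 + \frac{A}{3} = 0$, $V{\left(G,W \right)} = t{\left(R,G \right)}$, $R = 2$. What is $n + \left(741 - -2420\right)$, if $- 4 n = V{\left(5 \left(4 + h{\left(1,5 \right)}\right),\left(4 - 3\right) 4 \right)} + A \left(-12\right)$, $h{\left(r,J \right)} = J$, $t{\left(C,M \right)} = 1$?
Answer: $\frac{12535}{4} \approx 3133.8$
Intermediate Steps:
$V{\left(G,W \right)} = 1$
$A = -9$ ($A = -9 + 3 \cdot 0 = -9 + 0 = -9$)
$n = - \frac{109}{4}$ ($n = - \frac{1 - -108}{4} = - \frac{1 + 108}{4} = \left(- \frac{1}{4}\right) 109 = - \frac{109}{4} \approx -27.25$)
$n + \left(741 - -2420\right) = - \frac{109}{4} + \left(741 - -2420\right) = - \frac{109}{4} + \left(741 + 2420\right) = - \frac{109}{4} + 3161 = \frac{12535}{4}$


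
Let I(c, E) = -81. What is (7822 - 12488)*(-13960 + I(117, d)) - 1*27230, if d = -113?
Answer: 65488076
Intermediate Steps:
(7822 - 12488)*(-13960 + I(117, d)) - 1*27230 = (7822 - 12488)*(-13960 - 81) - 1*27230 = -4666*(-14041) - 27230 = 65515306 - 27230 = 65488076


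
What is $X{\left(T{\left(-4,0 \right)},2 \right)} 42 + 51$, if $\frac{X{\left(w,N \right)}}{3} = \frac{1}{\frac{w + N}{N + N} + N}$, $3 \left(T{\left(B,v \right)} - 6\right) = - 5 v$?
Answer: $\frac{165}{2} \approx 82.5$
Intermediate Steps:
$T{\left(B,v \right)} = 6 - \frac{5 v}{3}$ ($T{\left(B,v \right)} = 6 + \frac{\left(-5\right) v}{3} = 6 - \frac{5 v}{3}$)
$X{\left(w,N \right)} = \frac{3}{N + \frac{N + w}{2 N}}$ ($X{\left(w,N \right)} = \frac{3}{\frac{w + N}{N + N} + N} = \frac{3}{\frac{N + w}{2 N} + N} = \frac{3}{N + \frac{N + w}{2 N}}$)
$X{\left(T{\left(-4,0 \right)},2 \right)} 42 + 51 = 6 \cdot 2 \frac{1}{2 + \left(6 - 0\right) + 2 \cdot 2^{2}} \cdot 42 + 51 = 6 \cdot 2 \frac{1}{2 + \left(6 + 0\right) + 2 \cdot 4} \cdot 42 + 51 = 6 \cdot 2 \frac{1}{2 + 6 + 8} \cdot 42 + 51 = 6 \cdot 2 \cdot \frac{1}{16} \cdot 42 + 51 = \frac{3}{4} \cdot 42 + 51 = \frac{63}{2} + 51 = \frac{165}{2}$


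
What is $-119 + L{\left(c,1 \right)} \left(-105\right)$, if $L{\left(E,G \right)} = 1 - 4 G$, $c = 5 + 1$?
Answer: $196$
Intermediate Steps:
$c = 6$
$-119 + L{\left(c,1 \right)} \left(-105\right) = -119 + \left(1 - 4\right) \left(-105\right) = -119 - -315 = -119 + 315 = 196$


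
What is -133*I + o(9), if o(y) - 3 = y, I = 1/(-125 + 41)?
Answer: 163/12 ≈ 13.583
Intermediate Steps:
I = -1/84 (I = 1/(-84) = -1/84 ≈ -0.011905)
o(y) = 3 + y
-133*I + o(9) = -133*(-1/84) + (3 + 9) = 19/12 + 12 = 163/12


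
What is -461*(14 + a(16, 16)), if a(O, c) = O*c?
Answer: -124470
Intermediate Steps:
-461*(14 + a(16, 16)) = -461*(14 + 16*16) = -461*(14 + 256) = -461*270 = -124470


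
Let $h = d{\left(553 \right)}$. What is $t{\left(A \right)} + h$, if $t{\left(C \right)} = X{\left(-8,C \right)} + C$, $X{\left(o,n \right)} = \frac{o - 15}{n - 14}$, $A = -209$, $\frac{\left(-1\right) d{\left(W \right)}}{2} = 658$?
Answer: $- \frac{340052}{223} \approx -1524.9$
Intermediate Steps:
$d{\left(W \right)} = -1316$ ($d{\left(W \right)} = \left(-2\right) 658 = -1316$)
$X{\left(o,n \right)} = \frac{-15 + o}{-14 + n}$
$t{\left(C \right)} = C - \frac{23}{-14 + C}$ ($t{\left(C \right)} = \frac{-15 - 8}{-14 + C} + C = \frac{1}{-14 + C} \left(-23\right) + C = - \frac{23}{-14 + C} + C = C - \frac{23}{-14 + C}$)
$h = -1316$
$t{\left(A \right)} + h = \frac{-23 - 209 \left(-14 - 209\right)}{-14 - 209} - 1316 = \frac{-23 - -46607}{-223} - 1316 = - \frac{-23 + 46607}{223} - 1316 = \left(- \frac{1}{223}\right) 46584 - 1316 = - \frac{46584}{223} - 1316 = - \frac{340052}{223}$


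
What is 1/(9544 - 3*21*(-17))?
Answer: 1/10615 ≈ 9.4206e-5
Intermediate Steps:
1/(9544 - 3*21*(-17)) = 1/(9544 - 63*(-17)) = 1/(9544 + 1071) = 1/10615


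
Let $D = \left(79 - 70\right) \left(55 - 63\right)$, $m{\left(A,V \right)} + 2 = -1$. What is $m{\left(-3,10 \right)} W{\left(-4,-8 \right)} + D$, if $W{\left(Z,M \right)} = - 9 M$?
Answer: $-288$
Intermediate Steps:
$m{\left(A,V \right)} = -3$ ($m{\left(A,V \right)} = -2 - 1 = -3$)
$D = -72$ ($D = 9 \left(-8\right) = -72$)
$m{\left(-3,10 \right)} W{\left(-4,-8 \right)} + D = - 3 \left(\left(-9\right) \left(-8\right)\right) - 72 = \left(-3\right) 72 - 72 = -216 - 72 = -288$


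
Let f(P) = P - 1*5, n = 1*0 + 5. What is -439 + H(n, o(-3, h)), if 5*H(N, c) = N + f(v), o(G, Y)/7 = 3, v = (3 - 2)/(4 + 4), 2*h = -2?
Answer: -17559/40 ≈ -438.98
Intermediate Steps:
h = -1 (h = (½)*(-2) = -1)
v = ⅛ (v = 1/8 = 1*(⅛) = ⅛ ≈ 0.12500)
o(G, Y) = 21 (o(G, Y) = 7*3 = 21)
n = 5 (n = 0 + 5 = 5)
f(P) = -5 + P (f(P) = P - 5 = -5 + P)
H(N, c) = -39/40 + N/5 (H(N, c) = (N + (-5 + ⅛))/5 = (N - 39/8)/5 = (-39/8 + N)/5 = -39/40 + N/5)
-439 + H(n, o(-3, h)) = -439 + (-39/40 + (⅕)*5) = -439 + (-39/40 + 1) = -439 + 1/40 = -17559/40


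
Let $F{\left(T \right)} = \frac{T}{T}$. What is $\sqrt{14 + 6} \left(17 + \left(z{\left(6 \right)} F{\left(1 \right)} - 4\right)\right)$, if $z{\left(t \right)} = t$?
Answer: $38 \sqrt{5} \approx 84.971$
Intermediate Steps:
$F{\left(T \right)} = 1$
$\sqrt{14 + 6} \left(17 + \left(z{\left(6 \right)} F{\left(1 \right)} - 4\right)\right) = \sqrt{14 + 6} \left(17 + \left(6 \cdot 1 - 4\right)\right) = \sqrt{20} \left(17 + \left(6 - 4\right)\right) = 2 \sqrt{5} \left(17 + 2\right) = 2 \sqrt{5} \cdot 19 = 38 \sqrt{5}$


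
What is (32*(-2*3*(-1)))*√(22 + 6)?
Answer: 384*√7 ≈ 1016.0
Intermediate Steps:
(32*(-2*3*(-1)))*√(22 + 6) = (32*(-6*(-1)))*√28 = (32*6)*(2*√7) = 192*(2*√7) = 384*√7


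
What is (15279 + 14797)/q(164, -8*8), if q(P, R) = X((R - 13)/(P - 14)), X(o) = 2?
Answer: 15038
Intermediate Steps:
q(P, R) = 2
(15279 + 14797)/q(164, -8*8) = (15279 + 14797)/2 = 30076*(½) = 15038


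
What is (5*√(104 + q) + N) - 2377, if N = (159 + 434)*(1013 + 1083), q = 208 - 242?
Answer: 1240551 + 5*√70 ≈ 1.2406e+6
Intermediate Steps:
q = -34
N = 1242928 (N = 593*2096 = 1242928)
(5*√(104 + q) + N) - 2377 = (5*√(104 - 34) + 1242928) - 2377 = (5*√70 + 1242928) - 2377 = (1242928 + 5*√70) - 2377 = 1240551 + 5*√70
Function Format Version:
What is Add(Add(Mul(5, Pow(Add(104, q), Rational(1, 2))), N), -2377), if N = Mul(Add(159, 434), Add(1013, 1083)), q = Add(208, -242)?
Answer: Add(1240551, Mul(5, Pow(70, Rational(1, 2)))) ≈ 1.2406e+6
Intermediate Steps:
q = -34
N = 1242928 (N = Mul(593, 2096) = 1242928)
Add(Add(Mul(5, Pow(Add(104, q), Rational(1, 2))), N), -2377) = Add(Add(Mul(5, Pow(Add(104, -34), Rational(1, 2))), 1242928), -2377) = Add(Add(Mul(5, Pow(70, Rational(1, 2))), 1242928), -2377) = Add(Add(1242928, Mul(5, Pow(70, Rational(1, 2)))), -2377) = Add(1240551, Mul(5, Pow(70, Rational(1, 2))))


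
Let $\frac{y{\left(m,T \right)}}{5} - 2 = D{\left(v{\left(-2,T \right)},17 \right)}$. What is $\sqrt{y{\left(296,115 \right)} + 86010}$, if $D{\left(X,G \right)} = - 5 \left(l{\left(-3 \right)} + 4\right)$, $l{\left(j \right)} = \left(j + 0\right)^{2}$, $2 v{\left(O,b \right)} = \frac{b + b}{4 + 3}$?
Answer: $\sqrt{85695} \approx 292.74$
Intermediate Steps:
$v{\left(O,b \right)} = \frac{b}{7}$ ($v{\left(O,b \right)} = \frac{\left(b + b\right) \frac{1}{4 + 3}}{2} = \frac{2 b \frac{1}{7}}{2} = \frac{\frac{2}{7} b}{2} = \frac{b}{7}$)
$l{\left(j \right)} = j^{2}$
$D{\left(X,G \right)} = -65$ ($D{\left(X,G \right)} = - 5 \left(\left(-3\right)^{2} + 4\right) = - 5 \left(9 + 4\right) = \left(-5\right) 13 = -65$)
$y{\left(m,T \right)} = -315$ ($y{\left(m,T \right)} = 10 + 5 \left(-65\right) = 10 - 325 = -315$)
$\sqrt{y{\left(296,115 \right)} + 86010} = \sqrt{-315 + 86010} = \sqrt{85695}$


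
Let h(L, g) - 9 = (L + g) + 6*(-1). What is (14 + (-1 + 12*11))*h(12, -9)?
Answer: 870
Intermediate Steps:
h(L, g) = 3 + L + g (h(L, g) = 9 + ((L + g) + 6*(-1)) = 9 + ((L + g) - 6) = 9 + (-6 + L + g) = 3 + L + g)
(14 + (-1 + 12*11))*h(12, -9) = (14 + (-1 + 12*11))*(3 + 12 - 9) = (14 + (-1 + 132))*6 = (14 + 131)*6 = 145*6 = 870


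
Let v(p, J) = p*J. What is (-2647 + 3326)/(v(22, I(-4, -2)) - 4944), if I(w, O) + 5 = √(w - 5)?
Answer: -1715833/12773636 - 22407*I/12773636 ≈ -0.13433 - 0.0017542*I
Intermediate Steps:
I(w, O) = -5 + √(-5 + w) (I(w, O) = -5 + √(w - 5) = -5 + √(-5 + w))
v(p, J) = J*p
(-2647 + 3326)/(v(22, I(-4, -2)) - 4944) = (-2647 + 3326)/((-5 + √(-5 - 4))*22 - 4944) = 679/((-5 + √(-9))*22 - 4944) = 679/((-5 + 3*I)*22 - 4944) = 679/((-110 + 66*I) - 4944) = 679/(-5054 + 66*I) = 679*((-5054 - 66*I)/25547272) = 679*(-5054 - 66*I)/25547272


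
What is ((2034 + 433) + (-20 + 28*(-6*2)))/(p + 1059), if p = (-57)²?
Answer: 2111/4308 ≈ 0.49002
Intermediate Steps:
p = 3249
((2034 + 433) + (-20 + 28*(-6*2)))/(p + 1059) = ((2034 + 433) + (-20 + 28*(-6*2)))/(3249 + 1059) = (2467 + (-20 + 28*(-12)))/4308 = (2467 + (-20 - 336))*(1/4308) = (2467 - 356)*(1/4308) = 2111*(1/4308) = 2111/4308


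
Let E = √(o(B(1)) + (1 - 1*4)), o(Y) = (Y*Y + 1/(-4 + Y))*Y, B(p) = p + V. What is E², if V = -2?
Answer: -19/5 ≈ -3.8000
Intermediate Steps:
B(p) = -2 + p (B(p) = p - 2 = -2 + p)
o(Y) = Y*(Y² + 1/(-4 + Y)) (o(Y) = (Y² + 1/(-4 + Y))*Y = Y*(Y² + 1/(-4 + Y)))
E = I*√95/5 (E = √(((-2 + 1) + (-2 + 1)⁴ - 4*(-2 + 1)³)/(-4 + (-2 + 1)) + (1 - 1*4)) = √((-1 + (-1)⁴ - 4*(-1)³)/(-4 - 1) + (1 - 4)) = √((-1 + 1 - 4*(-1))/(-5) - 3) = √(-(-1 + 1 + 4)/5 - 3) = √(-⅕*4 - 3) = √(-⅘ - 3) = √(-19/5) = I*√95/5 ≈ 1.9494*I)
E² = (I*√95/5)² = -19/5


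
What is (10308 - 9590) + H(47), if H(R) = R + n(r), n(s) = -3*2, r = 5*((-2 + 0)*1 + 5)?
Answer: 759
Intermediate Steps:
r = 15 (r = 5*(-2*1 + 5) = 5*(-2 + 5) = 5*3 = 15)
n(s) = -6
H(R) = -6 + R (H(R) = R - 6 = -6 + R)
(10308 - 9590) + H(47) = (10308 - 9590) + (-6 + 47) = 718 + 41 = 759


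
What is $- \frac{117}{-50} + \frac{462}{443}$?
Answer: $\frac{74931}{22150} \approx 3.3829$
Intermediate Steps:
$- \frac{117}{-50} + \frac{462}{443} = \left(-117\right) \left(- \frac{1}{50}\right) + 462 \cdot \frac{1}{443} = \frac{117}{50} + \frac{462}{443} = \frac{74931}{22150}$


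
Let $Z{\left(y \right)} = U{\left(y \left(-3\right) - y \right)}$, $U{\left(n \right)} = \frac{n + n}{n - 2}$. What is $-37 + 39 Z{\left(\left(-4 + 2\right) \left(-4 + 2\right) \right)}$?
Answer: $\frac{97}{3} \approx 32.333$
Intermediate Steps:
$U{\left(n \right)} = \frac{2 n}{-2 + n}$
$Z{\left(y \right)} = - \frac{8 y}{-2 - 4 y}$ ($Z{\left(y \right)} = \frac{2 \left(y \left(-3\right) - y\right)}{-2 + \left(y \left(-3\right) - y\right)} = \frac{2 \left(- 3 y - y\right)}{-2 - 4 y} = \frac{2 \left(- 4 y\right)}{-2 - 4 y} = - \frac{8 y}{-2 - 4 y}$)
$-37 + 39 Z{\left(\left(-4 + 2\right) \left(-4 + 2\right) \right)} = -37 + 39 \frac{4 \left(-4 + 2\right) \left(-4 + 2\right)}{1 + 2 \left(-4 + 2\right) \left(-4 + 2\right)} = -37 + 39 \frac{4 \left(\left(-2\right) \left(-2\right)\right)}{1 + 2 \left(\left(-2\right) \left(-2\right)\right)} = -37 + 39 \cdot 4 \cdot 4 \frac{1}{1 + 2 \cdot 4} = -37 + 39 \cdot 4 \cdot 4 \frac{1}{1 + 8} = -37 + 39 \cdot 4 \cdot 4 \cdot \frac{1}{9} = -37 + 39 \cdot \frac{16}{9} = -37 + \frac{208}{3} = \frac{97}{3}$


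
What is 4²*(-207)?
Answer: -3312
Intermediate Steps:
4²*(-207) = 16*(-207) = -3312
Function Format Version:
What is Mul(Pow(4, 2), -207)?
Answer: -3312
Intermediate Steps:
Mul(Pow(4, 2), -207) = Mul(16, -207) = -3312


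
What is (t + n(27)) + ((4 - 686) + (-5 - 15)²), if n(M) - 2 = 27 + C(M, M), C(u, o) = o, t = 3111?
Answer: 2885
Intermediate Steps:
n(M) = 29 + M (n(M) = 2 + (27 + M) = 29 + M)
(t + n(27)) + ((4 - 686) + (-5 - 15)²) = (3111 + (29 + 27)) + ((4 - 686) + (-5 - 15)²) = (3111 + 56) + (-682 + (-20)²) = 3167 + (-682 + 400) = 3167 - 282 = 2885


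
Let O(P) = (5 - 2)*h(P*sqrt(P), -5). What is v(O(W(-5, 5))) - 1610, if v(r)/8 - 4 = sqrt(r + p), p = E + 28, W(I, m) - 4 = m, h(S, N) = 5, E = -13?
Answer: -1578 + 8*sqrt(30) ≈ -1534.2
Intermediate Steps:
W(I, m) = 4 + m
p = 15 (p = -13 + 28 = 15)
O(P) = 15 (O(P) = (5 - 2)*5 = 3*5 = 15)
v(r) = 32 + 8*sqrt(15 + r) (v(r) = 32 + 8*sqrt(r + 15) = 32 + 8*sqrt(15 + r))
v(O(W(-5, 5))) - 1610 = (32 + 8*sqrt(15 + 15)) - 1610 = (32 + 8*sqrt(30)) - 1610 = -1578 + 8*sqrt(30)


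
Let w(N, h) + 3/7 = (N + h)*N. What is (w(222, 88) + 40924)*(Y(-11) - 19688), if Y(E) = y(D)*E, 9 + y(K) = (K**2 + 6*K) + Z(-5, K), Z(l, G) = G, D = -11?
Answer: -15420178965/7 ≈ -2.2029e+9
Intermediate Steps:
y(K) = -9 + K**2 + 7*K (y(K) = -9 + ((K**2 + 6*K) + K) = -9 + (K**2 + 7*K) = -9 + K**2 + 7*K)
w(N, h) = -3/7 + N*(N + h) (w(N, h) = -3/7 + (N + h)*N = -3/7 + N*(N + h))
Y(E) = 35*E (Y(E) = (-9 + (-11)**2 + 7*(-11))*E = (-9 + 121 - 77)*E = 35*E)
(w(222, 88) + 40924)*(Y(-11) - 19688) = ((-3/7 + 222**2 + 222*88) + 40924)*(35*(-11) - 19688) = ((-3/7 + 49284 + 19536) + 40924)*(-385 - 19688) = (481737/7 + 40924)*(-20073) = (768205/7)*(-20073) = -15420178965/7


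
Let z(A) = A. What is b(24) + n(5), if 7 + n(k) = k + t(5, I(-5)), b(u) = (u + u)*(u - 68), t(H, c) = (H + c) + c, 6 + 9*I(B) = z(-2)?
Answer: -18997/9 ≈ -2110.8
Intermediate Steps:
I(B) = -8/9 (I(B) = -⅔ + (⅑)*(-2) = -⅔ - 2/9 = -8/9)
t(H, c) = H + 2*c
b(u) = 2*u*(-68 + u) (b(u) = (2*u)*(-68 + u) = 2*u*(-68 + u))
n(k) = -34/9 + k (n(k) = -7 + (k + (5 + 2*(-8/9))) = -7 + (k + (5 - 16/9)) = -7 + (k + 29/9) = -7 + (29/9 + k) = -34/9 + k)
b(24) + n(5) = 2*24*(-68 + 24) + (-34/9 + 5) = 2*24*(-44) + 11/9 = -2112 + 11/9 = -18997/9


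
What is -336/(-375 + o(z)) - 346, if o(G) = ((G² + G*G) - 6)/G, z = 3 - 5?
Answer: -16220/47 ≈ -345.11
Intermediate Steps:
z = -2
o(G) = (-6 + 2*G²)/G (o(G) = ((G² + G²) - 6)/G = (2*G² - 6)/G = (-6 + 2*G²)/G)
-336/(-375 + o(z)) - 346 = -336/(-375 + (-6/(-2) + 2*(-2))) - 346 = -336/(-375 + (-6*(-½) - 4)) - 346 = -336/(-375 + (3 - 4)) - 346 = -336/(-375 - 1) - 346 = -336/(-376) - 346 = -1/376*(-336) - 346 = 42/47 - 346 = -16220/47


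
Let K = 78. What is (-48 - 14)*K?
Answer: -4836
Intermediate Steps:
(-48 - 14)*K = (-48 - 14)*78 = -62*78 = -4836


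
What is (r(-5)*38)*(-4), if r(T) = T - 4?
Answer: 1368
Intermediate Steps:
r(T) = -4 + T
(r(-5)*38)*(-4) = ((-4 - 5)*38)*(-4) = -9*38*(-4) = -342*(-4) = 1368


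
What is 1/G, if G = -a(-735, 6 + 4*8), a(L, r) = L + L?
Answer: 1/1470 ≈ 0.00068027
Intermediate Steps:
a(L, r) = 2*L
G = 1470 (G = -2*(-735) = -1*(-1470) = 1470)
1/G = 1/1470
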